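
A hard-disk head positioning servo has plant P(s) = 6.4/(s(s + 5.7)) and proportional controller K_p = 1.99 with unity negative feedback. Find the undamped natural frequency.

With unity feedback the closed-loop characteristic equation is s² + 5.7s + 1.99·6.4 = s² + 5.7s + 12.74 = 0.
So ω_n² = 12.74 ⇒ ω_n = 3.569 rad/s, and ζ = 5.7/(2ω_n) = 0.799.

ω_n = 3.57 rad/s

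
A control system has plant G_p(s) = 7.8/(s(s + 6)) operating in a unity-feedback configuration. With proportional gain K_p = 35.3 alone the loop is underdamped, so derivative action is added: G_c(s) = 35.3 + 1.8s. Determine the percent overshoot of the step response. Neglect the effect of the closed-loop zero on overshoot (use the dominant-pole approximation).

9.26%

Forward path: (35.3 + 1.8s)·7.8/(s(s+6)). The closed-loop characteristic equation is s² + (6 + 7.8·1.8)s + 7.8·35.3 = 0.
That is s² + 20.04s + 275.3 = 0, so ω_n = 16.59 rad/s and ζ = 20.04/(2·16.59) = 0.6039.
%OS = 100·exp(−πζ/√(1−ζ²)) = 9.26%.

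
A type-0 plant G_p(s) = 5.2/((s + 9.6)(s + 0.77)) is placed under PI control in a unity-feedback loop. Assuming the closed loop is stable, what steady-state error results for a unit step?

The PI controller's integrator makes the forward path type 1, so e_ss to a step is zero.

0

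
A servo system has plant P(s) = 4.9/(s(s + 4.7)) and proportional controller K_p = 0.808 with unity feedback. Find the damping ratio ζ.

With unity feedback the closed-loop characteristic equation is s² + 4.7s + 0.808·4.9 = s² + 4.7s + 3.959 = 0.
Matching s² + 2ζω_n s + ω_n²: ω_n = √3.959 = 1.99 rad/s and 2ζω_n = 4.7, so ζ = 4.7/(2·1.99) = 1.18.

ζ = 1.18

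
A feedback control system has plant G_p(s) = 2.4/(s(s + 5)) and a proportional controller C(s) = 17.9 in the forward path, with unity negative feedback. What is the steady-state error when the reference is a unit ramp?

0.116

The loop has one pole at the origin (type 1). Velocity error constant K_v = lim_{s→0} s·C(s)G_p(s) = 17.9·2.4/5 = 8.592.
Steady-state error to a unit ramp: e_ss = 1/K_v = 0.116.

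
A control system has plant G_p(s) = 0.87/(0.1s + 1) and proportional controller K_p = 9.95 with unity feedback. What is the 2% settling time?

T_s ≈ 0.0414 s

Closed loop: T(s) = K_p·G_p/(1+K_p·G_p) = 8.656/(0.1s + 1 + 8.656), with pole at s = −(1 + 8.656)/0.1 = −96.56.
τ = 1/96.56 = 0.01036 s, so 2% settling time ≈ 4τ = 0.0414 s.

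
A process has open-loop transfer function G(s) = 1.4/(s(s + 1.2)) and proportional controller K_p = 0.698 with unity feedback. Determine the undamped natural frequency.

ω_n = 0.989 rad/s

The closed-loop denominator is s(s+1.2) + 0.698·1.4 = s² + 1.2s + 0.9772.
Matching s² + 2ζω_n s + ω_n²: ω_n = √0.9772 = 0.9885 rad/s and 2ζω_n = 1.2, so ζ = 1.2/(2·0.9885) = 0.607.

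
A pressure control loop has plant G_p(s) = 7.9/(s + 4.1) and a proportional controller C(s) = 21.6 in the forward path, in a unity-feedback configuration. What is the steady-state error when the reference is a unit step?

0.0235

The loop is type 0. Static position error constant K_pos = C(0)·G_p(0) = 21.6·1.927 = 41.62.
Steady-state error to a unit step: e_ss = 1/(1+K_pos) = 1/42.62 = 0.0235.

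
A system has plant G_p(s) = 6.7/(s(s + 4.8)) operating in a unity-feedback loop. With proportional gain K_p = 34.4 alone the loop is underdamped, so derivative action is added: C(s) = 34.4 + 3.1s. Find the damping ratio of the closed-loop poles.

Forward path: (34.4 + 3.1s)·6.7/(s(s+4.8)). The closed-loop characteristic equation is s² + (4.8 + 6.7·3.1)s + 6.7·34.4 = 0.
That is s² + 25.57s + 230.5 = 0, so ω_n = 15.18 rad/s and ζ = 25.57/(2·15.18) = 0.8421.

ζ = 0.842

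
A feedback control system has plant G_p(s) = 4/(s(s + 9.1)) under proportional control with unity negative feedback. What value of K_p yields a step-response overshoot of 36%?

From %OS = 100·exp(−πζ/√(1−ζ²)) = 36%, ζ = −ln(0.36)/√(π²+ln²(0.36)) = 0.3093.
Characteristic equation s² + 9.1s + 4K_p = 0 gives ζ = 9.1/(2√(4K_p)).
Setting ζ = 0.3093: √(4K_p) = 9.1/(2·0.3093) = 14.71, so K_p = 216.5/4 = 54.1.

K_p = 54.1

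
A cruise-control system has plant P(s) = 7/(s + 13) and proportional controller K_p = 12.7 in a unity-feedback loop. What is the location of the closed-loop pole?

Closed-loop transfer function: T(s) = K_p·P(s)/(1 + K_p·P(s)) = 88.9/(s + 13 + 88.9) = 88.9/(s + 101.9).
The closed-loop pole is at s = −101.9.

s = -101.9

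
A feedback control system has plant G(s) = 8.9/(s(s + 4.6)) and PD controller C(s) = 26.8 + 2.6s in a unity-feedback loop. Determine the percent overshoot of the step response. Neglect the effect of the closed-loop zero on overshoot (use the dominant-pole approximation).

Forward path: (26.8 + 2.6s)·8.9/(s(s+4.6)). The closed-loop characteristic equation is s² + (4.6 + 8.9·2.6)s + 8.9·26.8 = 0.
That is s² + 27.74s + 238.5 = 0, so ω_n = 15.44 rad/s and ζ = 27.74/(2·15.44) = 0.8981.
%OS = 100·exp(−πζ/√(1−ζ²)) = 0.164%.

0.164%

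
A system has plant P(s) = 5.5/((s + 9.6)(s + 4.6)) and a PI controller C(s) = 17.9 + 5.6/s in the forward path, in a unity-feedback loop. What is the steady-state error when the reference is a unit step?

0

The open loop C(s)P(s) has a pole at the origin (type 1), so the static position error constant is infinite and e_ss = 1/(1+∞) = 0.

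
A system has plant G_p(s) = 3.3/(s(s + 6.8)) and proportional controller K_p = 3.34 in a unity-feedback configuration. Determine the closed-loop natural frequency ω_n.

ω_n = 3.32 rad/s

1 + K_p·G_p(s) = 0 gives s² + 6.8s + 11.02 = 0.
So ω_n² = 11.02 ⇒ ω_n = 3.32 rad/s, and ζ = 6.8/(2ω_n) = 1.02.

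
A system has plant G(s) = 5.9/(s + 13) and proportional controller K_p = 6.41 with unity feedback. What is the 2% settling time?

T_s ≈ 0.0787 s

Closed-loop transfer function: T(s) = K_p·G(s)/(1 + K_p·G(s)) = 37.82/(s + 13 + 37.82) = 37.82/(s + 50.82).
Time constant τ = 1/50.82 = 0.01968 s, so the 2% settling time is about 4τ = 0.0787 s.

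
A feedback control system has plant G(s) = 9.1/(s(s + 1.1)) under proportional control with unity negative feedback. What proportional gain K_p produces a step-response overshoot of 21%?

From %OS = 100·exp(−πζ/√(1−ζ²)) = 21%, ζ = −ln(0.21)/√(π²+ln²(0.21)) = 0.4449.
Characteristic equation s² + 1.1s + 9.1K_p = 0 gives ζ = 1.1/(2√(9.1K_p)).
Setting ζ = 0.4449: √(9.1K_p) = 1.1/(2·0.4449) = 1.236, so K_p = 1.528/9.1 = 0.168.

K_p = 0.168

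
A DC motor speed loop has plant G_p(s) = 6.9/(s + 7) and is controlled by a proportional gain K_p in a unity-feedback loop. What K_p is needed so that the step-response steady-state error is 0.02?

K_p = 49.7

The loop is type 0, so e_ss(step) = 1/(1 + K_pos) with K_pos = K_p·G_p(0).
G_p(0) = 0.9857. Require 1/(1 + K_p·0.9857) = 0.02, so 1 + 0.9857·K_p = 50.
K_p = (50 − 1)/0.9857 = 49.7.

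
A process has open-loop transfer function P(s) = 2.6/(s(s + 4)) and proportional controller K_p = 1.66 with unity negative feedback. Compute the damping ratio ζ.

ζ = 0.963

1 + K_p·P(s) = 0 gives s² + 4s + 4.316 = 0.
So ω_n² = 4.316 ⇒ ω_n = 2.077 rad/s, and ζ = 4/(2ω_n) = 0.963.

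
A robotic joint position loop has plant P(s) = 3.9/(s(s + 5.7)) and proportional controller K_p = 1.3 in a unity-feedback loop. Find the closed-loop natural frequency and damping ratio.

ω_n = 2.25 rad/s, ζ = 1.27

With unity feedback the closed-loop characteristic equation is s² + 5.7s + 1.3·3.9 = s² + 5.7s + 5.07 = 0.
So ω_n² = 5.07 ⇒ ω_n = 2.252 rad/s, and ζ = 5.7/(2ω_n) = 1.27.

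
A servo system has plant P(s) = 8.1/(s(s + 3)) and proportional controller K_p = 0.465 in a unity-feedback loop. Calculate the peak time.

Closed-loop characteristic equation: s² + 3s + 3.767 = 0, so ω_n = 1.941 rad/s and ζ = 3/(2·1.941) = 0.7729.
Damped frequency ω_d = ω_n√(1−ζ²) = 1.231 rad/s, so peak time T_p = π/ω_d = 2.55 s.

T_p = 2.55 s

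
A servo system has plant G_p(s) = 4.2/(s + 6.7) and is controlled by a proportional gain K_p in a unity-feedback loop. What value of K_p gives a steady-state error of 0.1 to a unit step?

K_p = 14.4

The loop is type 0, so e_ss(step) = 1/(1 + K_pos) with K_pos = K_p·G_p(0).
G_p(0) = 0.6269. Require 1/(1 + K_p·0.6269) = 0.1, so 1 + 0.6269·K_p = 10.
K_p = (10 − 1)/0.6269 = 14.4.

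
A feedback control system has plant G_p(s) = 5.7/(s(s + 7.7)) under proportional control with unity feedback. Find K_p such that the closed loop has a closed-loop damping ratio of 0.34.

K_p = 22.5

Closed-loop characteristic equation: s² + 7.7s + K_p·5.7 = 0.
So ω_n = √(5.7K_p) and 2ζω_n = 7.7, giving ζ = 7.7/(2√(5.7K_p)).
Setting ζ = 0.34: √(5.7K_p) = 7.7/(2·0.34) = 11.32, so K_p = 128.2/5.7 = 22.5.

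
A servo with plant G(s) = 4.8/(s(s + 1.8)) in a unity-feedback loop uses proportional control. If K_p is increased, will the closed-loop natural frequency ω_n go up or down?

increase

ω_n = √(4.8·K_p), which grows with K_p.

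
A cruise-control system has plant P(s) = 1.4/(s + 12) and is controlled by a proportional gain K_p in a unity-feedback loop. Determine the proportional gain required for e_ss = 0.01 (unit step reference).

Steady-state error for a unit step on this type-0 loop is 1/(1 + K_p·P(0)).
P(0) = 0.1167. Require 1/(1 + K_p·0.1167) = 0.01, so 1 + 0.1167·K_p = 100.
K_p = (100 − 1)/0.1167 = 849.

K_p = 849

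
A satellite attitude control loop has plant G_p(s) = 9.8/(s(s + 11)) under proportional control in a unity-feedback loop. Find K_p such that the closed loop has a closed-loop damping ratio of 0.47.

Closed-loop characteristic equation: s² + 11s + K_p·9.8 = 0.
So ω_n = √(9.8K_p) and 2ζω_n = 11, giving ζ = 11/(2√(9.8K_p)).
Setting ζ = 0.47: √(9.8K_p) = 11/(2·0.47) = 11.7, so K_p = 136.9/9.8 = 14.

K_p = 14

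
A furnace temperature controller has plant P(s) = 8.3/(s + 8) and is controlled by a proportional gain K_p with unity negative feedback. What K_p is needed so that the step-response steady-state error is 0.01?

The loop is type 0, so e_ss(step) = 1/(1 + K_pos) with K_pos = K_p·P(0).
P(0) = 1.038. Require 1/(1 + K_p·1.038) = 0.01, so 1 + 1.038·K_p = 100.
K_p = (100 − 1)/1.038 = 95.4.

K_p = 95.4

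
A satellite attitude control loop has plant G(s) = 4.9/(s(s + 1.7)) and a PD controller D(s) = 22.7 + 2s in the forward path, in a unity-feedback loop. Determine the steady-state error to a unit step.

0

The open loop D(s)G(s) has a pole at the origin (type 1), so the static position error constant is infinite and e_ss = 1/(1+∞) = 0.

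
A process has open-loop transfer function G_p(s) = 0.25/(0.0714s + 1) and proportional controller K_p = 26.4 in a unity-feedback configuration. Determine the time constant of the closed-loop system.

τ = 0.00939 s

Closed loop: T(s) = K_p·G_p/(1+K_p·G_p) = 6.6/(0.0714s + 1 + 6.6), with pole at s = −(1 + 6.6)/0.0714 = −106.4.
Closed-loop time constant τ = 1/106.4 = 0.00939 s.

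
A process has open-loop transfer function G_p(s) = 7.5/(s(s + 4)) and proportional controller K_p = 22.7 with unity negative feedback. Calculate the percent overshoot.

61.4%

From 1 + K_pG_p(s) = 0: s² + 4s + 170.2 = 0 ⇒ ω_n = 13.05, ζ = 0.1533.
%OS = 100·exp(−πζ/√(1−ζ²)) = 100·exp(−π·0.1533/√0.9765) = 61.4%.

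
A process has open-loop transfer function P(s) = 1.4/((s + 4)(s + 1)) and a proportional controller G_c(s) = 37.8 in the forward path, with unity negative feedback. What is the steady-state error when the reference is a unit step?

The loop is type 0. Static position error constant K_pos = G_c(0)·P(0) = 37.8·0.35 = 13.23.
Steady-state error to a unit step: e_ss = 1/(1+K_pos) = 1/14.23 = 0.0703.

0.0703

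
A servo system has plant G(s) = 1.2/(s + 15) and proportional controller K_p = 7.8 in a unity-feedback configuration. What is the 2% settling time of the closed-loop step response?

T_s ≈ 0.164 s

Closed-loop transfer function: T(s) = K_p·G(s)/(1 + K_p·G(s)) = 9.36/(s + 15 + 9.36) = 9.36/(s + 24.36).
Time constant τ = 1/24.36 = 0.04105 s, so the 2% settling time is about 4τ = 0.164 s.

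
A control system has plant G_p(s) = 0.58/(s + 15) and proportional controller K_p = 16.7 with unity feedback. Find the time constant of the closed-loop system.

Closed-loop transfer function: T(s) = K_p·G_p(s)/(1 + K_p·G_p(s)) = 9.686/(s + 15 + 9.686) = 9.686/(s + 24.69).
Time constant τ = 1/24.69 = 0.0405 s.

τ = 0.0405 s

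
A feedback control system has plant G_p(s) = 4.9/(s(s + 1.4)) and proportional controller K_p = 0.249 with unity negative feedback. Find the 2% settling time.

Closed-loop characteristic equation: s² + 1.4s + 1.22 = 0, so ω_n = 1.105 rad/s and ζ = 1.4/(2·1.105) = 0.6337.
2% settling time T_s ≈ 4/(ζω_n) = 4/0.7 = 5.71 s.

T_s ≈ 5.71 s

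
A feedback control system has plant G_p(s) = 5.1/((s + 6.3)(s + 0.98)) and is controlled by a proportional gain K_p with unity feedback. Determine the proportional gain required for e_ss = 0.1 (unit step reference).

For a type-0 loop with proportional control, e_ss = 1/(1 + K_p·G_p(0)).
G_p(0) = 0.826. Require 1/(1 + K_p·0.826) = 0.1, so 1 + 0.826·K_p = 10.
K_p = (10 − 1)/0.826 = 10.9.

K_p = 10.9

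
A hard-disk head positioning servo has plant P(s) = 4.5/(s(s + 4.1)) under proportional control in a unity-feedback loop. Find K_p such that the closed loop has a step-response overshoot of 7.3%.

K_p = 2.28

From %OS = 100·exp(−πζ/√(1−ζ²)) = 7.3%, ζ = −ln(0.073)/√(π²+ln²(0.073)) = 0.6401.
Characteristic equation s² + 4.1s + 4.5K_p = 0 gives ζ = 4.1/(2√(4.5K_p)).
Setting ζ = 0.6401: √(4.5K_p) = 4.1/(2·0.6401) = 3.203, so K_p = 10.26/4.5 = 2.28.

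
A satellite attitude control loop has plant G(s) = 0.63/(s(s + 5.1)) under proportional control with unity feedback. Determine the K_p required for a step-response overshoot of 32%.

K_p = 88.8

From %OS = 100·exp(−πζ/√(1−ζ²)) = 32%, ζ = −ln(0.32)/√(π²+ln²(0.32)) = 0.341.
Characteristic equation s² + 5.1s + 0.63K_p = 0 gives ζ = 5.1/(2√(0.63K_p)).
Setting ζ = 0.341: √(0.63K_p) = 5.1/(2·0.341) = 7.479, so K_p = 55.93/0.63 = 88.8.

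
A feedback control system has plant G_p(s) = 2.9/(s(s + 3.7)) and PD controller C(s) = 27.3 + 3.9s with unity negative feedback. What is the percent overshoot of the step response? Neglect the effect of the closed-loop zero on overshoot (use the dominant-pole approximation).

0.721%

Forward path: (27.3 + 3.9s)·2.9/(s(s+3.7)). The closed-loop characteristic equation is s² + (3.7 + 2.9·3.9)s + 2.9·27.3 = 0.
That is s² + 15.01s + 79.17 = 0, so ω_n = 8.898 rad/s and ζ = 15.01/(2·8.898) = 0.8435.
%OS = 100·exp(−πζ/√(1−ζ²)) = 0.721%.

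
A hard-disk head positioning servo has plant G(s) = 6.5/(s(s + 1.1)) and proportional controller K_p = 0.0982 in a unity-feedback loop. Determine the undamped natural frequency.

With unity feedback the closed-loop characteristic equation is s² + 1.1s + 0.0982·6.5 = s² + 1.1s + 0.6383 = 0.
So ω_n² = 0.6383 ⇒ ω_n = 0.7989 rad/s, and ζ = 1.1/(2ω_n) = 0.688.

ω_n = 0.799 rad/s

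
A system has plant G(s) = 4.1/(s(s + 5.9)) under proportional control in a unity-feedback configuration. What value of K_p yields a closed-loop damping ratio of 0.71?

K_p = 4.21

Closed-loop characteristic equation: s² + 5.9s + K_p·4.1 = 0.
So ω_n = √(4.1K_p) and 2ζω_n = 5.9, giving ζ = 5.9/(2√(4.1K_p)).
Setting ζ = 0.71: √(4.1K_p) = 5.9/(2·0.71) = 4.155, so K_p = 17.26/4.1 = 4.21.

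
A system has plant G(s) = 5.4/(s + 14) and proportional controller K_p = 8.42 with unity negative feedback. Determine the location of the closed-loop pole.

s = -59.47

Closed-loop transfer function: T(s) = K_p·G(s)/(1 + K_p·G(s)) = 45.47/(s + 14 + 45.47) = 45.47/(s + 59.47).
The closed-loop pole is at s = −59.47.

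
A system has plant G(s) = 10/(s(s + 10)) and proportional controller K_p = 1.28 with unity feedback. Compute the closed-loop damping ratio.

ζ = 1.4

The closed-loop denominator is s(s+10) + 1.28·10 = s² + 10s + 12.8.
So ω_n² = 12.8 ⇒ ω_n = 3.578 rad/s, and ζ = 10/(2ω_n) = 1.4.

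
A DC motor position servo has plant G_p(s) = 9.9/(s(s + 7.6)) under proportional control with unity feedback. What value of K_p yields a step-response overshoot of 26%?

From %OS = 100·exp(−πζ/√(1−ζ²)) = 26%, ζ = −ln(0.26)/√(π²+ln²(0.26)) = 0.3941.
Characteristic equation s² + 7.6s + 9.9K_p = 0 gives ζ = 7.6/(2√(9.9K_p)).
Setting ζ = 0.3941: √(9.9K_p) = 7.6/(2·0.3941) = 9.643, so K_p = 92.98/9.9 = 9.39.

K_p = 9.39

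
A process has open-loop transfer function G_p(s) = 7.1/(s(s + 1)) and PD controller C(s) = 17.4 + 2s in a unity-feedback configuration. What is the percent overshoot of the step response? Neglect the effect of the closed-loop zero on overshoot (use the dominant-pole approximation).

Forward path: (17.4 + 2s)·7.1/(s(s+1)). The closed-loop characteristic equation is s² + (1 + 7.1·2)s + 7.1·17.4 = 0.
That is s² + 15.2s + 123.5 = 0, so ω_n = 11.11 rad/s and ζ = 15.2/(2·11.11) = 0.6838.
%OS = 100·exp(−πζ/√(1−ζ²)) = 5.27%.

5.27%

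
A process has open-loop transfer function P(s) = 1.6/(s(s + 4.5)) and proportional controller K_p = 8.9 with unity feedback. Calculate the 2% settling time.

Closed-loop characteristic equation: s² + 4.5s + 14.24 = 0, so ω_n = 3.774 rad/s and ζ = 4.5/(2·3.774) = 0.5962.
2% settling time T_s ≈ 4/(ζω_n) = 4/2.25 = 1.78 s.

T_s ≈ 1.78 s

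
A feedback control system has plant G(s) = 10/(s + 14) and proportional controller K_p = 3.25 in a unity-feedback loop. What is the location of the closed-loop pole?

Closed-loop transfer function: T(s) = K_p·G(s)/(1 + K_p·G(s)) = 32.5/(s + 14 + 32.5) = 32.5/(s + 46.5).
The closed-loop pole is at s = −46.5.

s = -46.5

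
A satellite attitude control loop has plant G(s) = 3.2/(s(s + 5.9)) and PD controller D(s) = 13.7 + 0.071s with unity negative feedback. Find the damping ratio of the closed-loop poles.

Forward path: (13.7 + 0.071s)·3.2/(s(s+5.9)). The closed-loop characteristic equation is s² + (5.9 + 3.2·0.071)s + 3.2·13.7 = 0.
That is s² + 6.127s + 43.84 = 0, so ω_n = 6.621 rad/s and ζ = 6.127/(2·6.621) = 0.4627.

ζ = 0.463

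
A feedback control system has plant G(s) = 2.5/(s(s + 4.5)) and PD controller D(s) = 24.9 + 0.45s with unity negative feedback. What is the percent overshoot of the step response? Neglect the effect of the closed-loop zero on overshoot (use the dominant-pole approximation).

30.2%

Forward path: (24.9 + 0.45s)·2.5/(s(s+4.5)). The closed-loop characteristic equation is s² + (4.5 + 2.5·0.45)s + 2.5·24.9 = 0.
That is s² + 5.625s + 62.25 = 0, so ω_n = 7.89 rad/s and ζ = 5.625/(2·7.89) = 0.3565.
%OS = 100·exp(−πζ/√(1−ζ²)) = 30.2%.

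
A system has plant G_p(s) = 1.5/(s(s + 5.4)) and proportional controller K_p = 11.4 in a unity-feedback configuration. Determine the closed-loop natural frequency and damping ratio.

ω_n = 4.14 rad/s, ζ = 0.653

The closed-loop denominator is s(s+5.4) + 11.4·1.5 = s² + 5.4s + 17.1.
So ω_n² = 17.1 ⇒ ω_n = 4.135 rad/s, and ζ = 5.4/(2ω_n) = 0.653.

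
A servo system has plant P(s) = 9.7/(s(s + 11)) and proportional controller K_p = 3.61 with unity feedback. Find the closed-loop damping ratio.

1 + K_p·P(s) = 0 gives s² + 11s + 35.02 = 0.
Matching s² + 2ζω_n s + ω_n²: ω_n = √35.02 = 5.918 rad/s and 2ζω_n = 11, so ζ = 11/(2·5.918) = 0.929.

ζ = 0.929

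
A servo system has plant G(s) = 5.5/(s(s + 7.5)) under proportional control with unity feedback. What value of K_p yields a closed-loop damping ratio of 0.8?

K_p = 4

Closed-loop characteristic equation: s² + 7.5s + K_p·5.5 = 0.
So ω_n = √(5.5K_p) and 2ζω_n = 7.5, giving ζ = 7.5/(2√(5.5K_p)).
Setting ζ = 0.8: √(5.5K_p) = 7.5/(2·0.8) = 4.688, so K_p = 21.97/5.5 = 4.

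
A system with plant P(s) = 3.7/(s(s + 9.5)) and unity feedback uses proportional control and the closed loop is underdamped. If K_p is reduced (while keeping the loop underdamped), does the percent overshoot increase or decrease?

ζ = 9.5/(2√(3.7K_p)) rises as K_p falls; higher damping means less overshoot.

decrease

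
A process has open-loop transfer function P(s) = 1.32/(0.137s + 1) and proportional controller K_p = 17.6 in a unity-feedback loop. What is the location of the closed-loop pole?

Closed loop: T(s) = K_p·P/(1+K_p·P) = 23.23/(0.137s + 1 + 23.23), with pole at s = −(1 + 23.23)/0.137 = −176.9.

s = -176.9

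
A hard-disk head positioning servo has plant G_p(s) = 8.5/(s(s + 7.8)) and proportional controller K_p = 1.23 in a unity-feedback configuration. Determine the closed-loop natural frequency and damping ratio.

With unity feedback the closed-loop characteristic equation is s² + 7.8s + 1.23·8.5 = s² + 7.8s + 10.46 = 0.
So ω_n² = 10.46 ⇒ ω_n = 3.233 rad/s, and ζ = 7.8/(2ω_n) = 1.21.

ω_n = 3.23 rad/s, ζ = 1.21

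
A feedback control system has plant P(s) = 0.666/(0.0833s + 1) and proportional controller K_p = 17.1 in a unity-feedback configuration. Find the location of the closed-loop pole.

s = -148.7

Closed loop: T(s) = K_p·P/(1+K_p·P) = 11.39/(0.0833s + 1 + 11.39), with pole at s = −(1 + 11.39)/0.0833 = −148.7.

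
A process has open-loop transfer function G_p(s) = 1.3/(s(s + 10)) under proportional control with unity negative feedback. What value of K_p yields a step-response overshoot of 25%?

K_p = 118

From %OS = 100·exp(−πζ/√(1−ζ²)) = 25%, ζ = −ln(0.25)/√(π²+ln²(0.25)) = 0.4037.
Characteristic equation s² + 10s + 1.3K_p = 0 gives ζ = 10/(2√(1.3K_p)).
Setting ζ = 0.4037: √(1.3K_p) = 10/(2·0.4037) = 12.39, so K_p = 153.4/1.3 = 118.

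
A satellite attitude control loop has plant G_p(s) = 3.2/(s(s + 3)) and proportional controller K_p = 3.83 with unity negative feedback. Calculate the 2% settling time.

Closed-loop characteristic equation: s² + 3s + 12.26 = 0, so ω_n = 3.501 rad/s and ζ = 3/(2·3.501) = 0.4285.
2% settling time T_s ≈ 4/(ζω_n) = 4/1.5 = 2.67 s.

T_s ≈ 2.67 s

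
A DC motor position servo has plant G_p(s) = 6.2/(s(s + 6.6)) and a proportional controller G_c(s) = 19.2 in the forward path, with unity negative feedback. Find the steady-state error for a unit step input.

0

The open loop G_c(s)G_p(s) has a pole at the origin (type 1), so the static position error constant is infinite and e_ss = 1/(1+∞) = 0.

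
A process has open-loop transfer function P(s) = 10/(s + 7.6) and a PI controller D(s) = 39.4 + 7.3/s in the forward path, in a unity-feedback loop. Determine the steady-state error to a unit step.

The open loop D(s)P(s) has a pole at the origin (type 1), so the static position error constant is infinite and e_ss = 1/(1+∞) = 0.

0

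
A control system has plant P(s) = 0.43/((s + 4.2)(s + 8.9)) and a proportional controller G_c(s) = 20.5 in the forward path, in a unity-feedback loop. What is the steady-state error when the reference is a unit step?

The loop is type 0. Static position error constant K_pos = G_c(0)·P(0) = 20.5·0.0115 = 0.2358.
Steady-state error to a unit step: e_ss = 1/(1+K_pos) = 1/1.236 = 0.809.

0.809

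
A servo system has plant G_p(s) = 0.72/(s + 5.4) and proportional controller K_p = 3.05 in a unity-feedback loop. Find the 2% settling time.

Closed-loop transfer function: T(s) = K_p·G_p(s)/(1 + K_p·G_p(s)) = 2.196/(s + 5.4 + 2.196) = 2.196/(s + 7.596).
Time constant τ = 1/7.596 = 0.1316 s, so the 2% settling time is about 4τ = 0.527 s.

T_s ≈ 0.527 s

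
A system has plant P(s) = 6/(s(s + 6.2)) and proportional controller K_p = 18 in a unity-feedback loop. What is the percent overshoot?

37.5%

From 1 + K_pP(s) = 0: s² + 6.2s + 108 = 0 ⇒ ω_n = 10.39, ζ = 0.2983.
%OS = 100·exp(−πζ/√(1−ζ²)) = 100·exp(−π·0.2983/√0.911) = 37.5%.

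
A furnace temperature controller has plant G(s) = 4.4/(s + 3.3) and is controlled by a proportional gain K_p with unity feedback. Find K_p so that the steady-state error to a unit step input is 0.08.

K_p = 8.62

Steady-state error for a unit step on this type-0 loop is 1/(1 + K_p·G(0)).
G(0) = 1.333. Require 1/(1 + K_p·1.333) = 0.08, so 1 + 1.333·K_p = 12.5.
K_p = (12.5 − 1)/1.333 = 8.62.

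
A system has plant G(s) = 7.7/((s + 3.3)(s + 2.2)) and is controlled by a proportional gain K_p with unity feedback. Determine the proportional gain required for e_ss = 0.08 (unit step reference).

K_p = 10.8

Steady-state error for a unit step on this type-0 loop is 1/(1 + K_p·G(0)).
G(0) = 1.061. Require 1/(1 + K_p·1.061) = 0.08, so 1 + 1.061·K_p = 12.5.
K_p = (12.5 − 1)/1.061 = 10.8.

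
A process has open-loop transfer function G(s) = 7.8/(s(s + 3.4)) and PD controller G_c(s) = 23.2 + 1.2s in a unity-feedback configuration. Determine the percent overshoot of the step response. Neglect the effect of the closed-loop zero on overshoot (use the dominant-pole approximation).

Forward path: (23.2 + 1.2s)·7.8/(s(s+3.4)). The closed-loop characteristic equation is s² + (3.4 + 7.8·1.2)s + 7.8·23.2 = 0.
That is s² + 12.76s + 181 = 0, so ω_n = 13.45 rad/s and ζ = 12.76/(2·13.45) = 0.4743.
%OS = 100·exp(−πζ/√(1−ζ²)) = 18.4%.

18.4%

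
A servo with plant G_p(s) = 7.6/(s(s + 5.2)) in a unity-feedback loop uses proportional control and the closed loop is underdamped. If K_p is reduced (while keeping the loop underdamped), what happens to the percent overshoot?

decrease

ζ = 5.2/(2√(7.6K_p)) rises as K_p falls; higher damping means less overshoot.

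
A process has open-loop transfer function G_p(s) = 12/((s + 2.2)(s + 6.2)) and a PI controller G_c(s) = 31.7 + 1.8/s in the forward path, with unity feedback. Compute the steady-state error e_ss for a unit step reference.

The open loop G_c(s)G_p(s) has a pole at the origin (type 1), so the static position error constant is infinite and e_ss = 1/(1+∞) = 0.

0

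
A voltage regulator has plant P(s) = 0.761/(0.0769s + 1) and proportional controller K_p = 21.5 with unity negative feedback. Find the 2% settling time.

Closed loop: T(s) = K_p·P/(1+K_p·P) = 16.36/(0.0769s + 1 + 16.36), with pole at s = −(1 + 16.36)/0.0769 = −225.8.
τ = 1/225.8 = 0.004429 s, so 2% settling time ≈ 4τ = 0.0177 s.

T_s ≈ 0.0177 s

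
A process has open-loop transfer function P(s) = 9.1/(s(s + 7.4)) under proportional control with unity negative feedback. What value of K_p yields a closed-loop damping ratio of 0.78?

Closed-loop characteristic equation: s² + 7.4s + K_p·9.1 = 0.
So ω_n = √(9.1K_p) and 2ζω_n = 7.4, giving ζ = 7.4/(2√(9.1K_p)).
Setting ζ = 0.78: √(9.1K_p) = 7.4/(2·0.78) = 4.744, so K_p = 22.5/9.1 = 2.47.

K_p = 2.47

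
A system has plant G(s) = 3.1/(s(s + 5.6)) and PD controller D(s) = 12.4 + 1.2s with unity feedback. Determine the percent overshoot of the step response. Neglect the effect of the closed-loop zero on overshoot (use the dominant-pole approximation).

Forward path: (12.4 + 1.2s)·3.1/(s(s+5.6)). The closed-loop characteristic equation is s² + (5.6 + 3.1·1.2)s + 3.1·12.4 = 0.
That is s² + 9.32s + 38.44 = 0, so ω_n = 6.2 rad/s and ζ = 9.32/(2·6.2) = 0.7516.
%OS = 100·exp(−πζ/√(1−ζ²)) = 2.79%.

2.79%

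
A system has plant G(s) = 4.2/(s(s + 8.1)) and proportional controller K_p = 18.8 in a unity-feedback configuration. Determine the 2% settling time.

Closed-loop characteristic equation: s² + 8.1s + 78.96 = 0, so ω_n = 8.886 rad/s and ζ = 8.1/(2·8.886) = 0.4558.
2% settling time T_s ≈ 4/(ζω_n) = 4/4.05 = 0.988 s.

T_s ≈ 0.988 s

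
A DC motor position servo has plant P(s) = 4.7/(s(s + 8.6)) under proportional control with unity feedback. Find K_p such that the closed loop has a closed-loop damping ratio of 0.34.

K_p = 34

Closed-loop characteristic equation: s² + 8.6s + K_p·4.7 = 0.
So ω_n = √(4.7K_p) and 2ζω_n = 8.6, giving ζ = 8.6/(2√(4.7K_p)).
Setting ζ = 0.34: √(4.7K_p) = 8.6/(2·0.34) = 12.65, so K_p = 159.9/4.7 = 34.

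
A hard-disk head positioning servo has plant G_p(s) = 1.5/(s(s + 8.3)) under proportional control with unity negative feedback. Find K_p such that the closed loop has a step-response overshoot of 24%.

From %OS = 100·exp(−πζ/√(1−ζ²)) = 24%, ζ = −ln(0.24)/√(π²+ln²(0.24)) = 0.4136.
Characteristic equation s² + 8.3s + 1.5K_p = 0 gives ζ = 8.3/(2√(1.5K_p)).
Setting ζ = 0.4136: √(1.5K_p) = 8.3/(2·0.4136) = 10.03, so K_p = 100.7/1.5 = 67.1.

K_p = 67.1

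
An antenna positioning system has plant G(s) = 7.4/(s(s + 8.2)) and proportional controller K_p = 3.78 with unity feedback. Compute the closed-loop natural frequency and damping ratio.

The closed-loop denominator is s(s+8.2) + 3.78·7.4 = s² + 8.2s + 27.97.
Matching s² + 2ζω_n s + ω_n²: ω_n = √27.97 = 5.289 rad/s and 2ζω_n = 8.2, so ζ = 8.2/(2·5.289) = 0.775.

ω_n = 5.29 rad/s, ζ = 0.775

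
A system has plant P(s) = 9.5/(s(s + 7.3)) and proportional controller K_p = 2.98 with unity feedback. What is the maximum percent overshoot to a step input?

5.17%

Closed-loop characteristic equation: s² + 7.3s + 28.31 = 0, so ω_n = 5.321 rad/s and ζ = 7.3/(2·5.321) = 0.686.
%OS = 100·exp(−πζ/√(1−ζ²)) = 100·exp(−π·0.686/√0.5294) = 5.17%.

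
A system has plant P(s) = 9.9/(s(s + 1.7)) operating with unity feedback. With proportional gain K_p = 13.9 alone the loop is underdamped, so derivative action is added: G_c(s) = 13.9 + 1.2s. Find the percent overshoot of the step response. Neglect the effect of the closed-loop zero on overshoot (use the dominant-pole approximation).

10.8%

Forward path: (13.9 + 1.2s)·9.9/(s(s+1.7)). The closed-loop characteristic equation is s² + (1.7 + 9.9·1.2)s + 9.9·13.9 = 0.
That is s² + 13.58s + 137.6 = 0, so ω_n = 11.73 rad/s and ζ = 13.58/(2·11.73) = 0.5788.
%OS = 100·exp(−πζ/√(1−ζ²)) = 10.8%.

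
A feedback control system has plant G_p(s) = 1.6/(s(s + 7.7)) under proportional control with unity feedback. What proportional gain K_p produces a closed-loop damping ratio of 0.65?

K_p = 21.9

Closed-loop characteristic equation: s² + 7.7s + K_p·1.6 = 0.
So ω_n = √(1.6K_p) and 2ζω_n = 7.7, giving ζ = 7.7/(2√(1.6K_p)).
Setting ζ = 0.65: √(1.6K_p) = 7.7/(2·0.65) = 5.923, so K_p = 35.08/1.6 = 21.9.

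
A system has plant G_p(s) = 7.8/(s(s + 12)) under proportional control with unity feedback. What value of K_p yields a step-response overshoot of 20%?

K_p = 22.2

From %OS = 100·exp(−πζ/√(1−ζ²)) = 20%, ζ = −ln(0.2)/√(π²+ln²(0.2)) = 0.4559.
Characteristic equation s² + 12s + 7.8K_p = 0 gives ζ = 12/(2√(7.8K_p)).
Setting ζ = 0.4559: √(7.8K_p) = 12/(2·0.4559) = 13.16, so K_p = 173.2/7.8 = 22.2.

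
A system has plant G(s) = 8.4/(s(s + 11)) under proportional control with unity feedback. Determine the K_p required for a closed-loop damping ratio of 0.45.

Closed-loop characteristic equation: s² + 11s + K_p·8.4 = 0.
So ω_n = √(8.4K_p) and 2ζω_n = 11, giving ζ = 11/(2√(8.4K_p)).
Setting ζ = 0.45: √(8.4K_p) = 11/(2·0.45) = 12.22, so K_p = 149.4/8.4 = 17.8.

K_p = 17.8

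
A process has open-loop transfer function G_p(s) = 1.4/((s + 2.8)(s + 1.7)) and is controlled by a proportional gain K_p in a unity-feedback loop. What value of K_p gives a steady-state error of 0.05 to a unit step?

Steady-state error for a unit step on this type-0 loop is 1/(1 + K_p·G_p(0)).
G_p(0) = 0.2941. Require 1/(1 + K_p·0.2941) = 0.05, so 1 + 0.2941·K_p = 20.
K_p = (20 − 1)/0.2941 = 64.6.

K_p = 64.6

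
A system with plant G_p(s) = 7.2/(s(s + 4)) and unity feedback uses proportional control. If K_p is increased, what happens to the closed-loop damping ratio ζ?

ζ = 4/(2√(7.2K_p)); increasing K_p raises the denominator, so ζ falls.

decrease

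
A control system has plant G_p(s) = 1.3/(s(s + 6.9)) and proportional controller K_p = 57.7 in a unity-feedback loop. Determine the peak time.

From 1 + K_pG_p(s) = 0: s² + 6.9s + 75.01 = 0 ⇒ ω_n = 8.661, ζ = 0.3983.
Damped frequency ω_d = ω_n√(1−ζ²) = 7.944 rad/s, so peak time T_p = π/ω_d = 0.395 s.

T_p = 0.395 s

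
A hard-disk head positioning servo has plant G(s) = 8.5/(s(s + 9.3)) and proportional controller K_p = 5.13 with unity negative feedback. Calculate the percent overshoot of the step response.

4.43%

From 1 + K_pG(s) = 0: s² + 9.3s + 43.6 = 0 ⇒ ω_n = 6.603, ζ = 0.7042.
%OS = 100·exp(−πζ/√(1−ζ²)) = 100·exp(−π·0.7042/√0.5041) = 4.43%.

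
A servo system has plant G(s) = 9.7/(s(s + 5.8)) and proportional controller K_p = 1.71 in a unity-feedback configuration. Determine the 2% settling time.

T_s ≈ 1.38 s

Closed-loop characteristic equation: s² + 5.8s + 16.59 = 0, so ω_n = 4.073 rad/s and ζ = 5.8/(2·4.073) = 0.7121.
2% settling time T_s ≈ 4/(ζω_n) = 4/2.9 = 1.38 s.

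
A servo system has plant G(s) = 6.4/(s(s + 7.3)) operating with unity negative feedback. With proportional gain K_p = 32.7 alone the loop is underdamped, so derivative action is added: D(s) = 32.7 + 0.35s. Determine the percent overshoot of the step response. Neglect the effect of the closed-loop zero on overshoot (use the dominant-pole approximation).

33.4%

Forward path: (32.7 + 0.35s)·6.4/(s(s+7.3)). The closed-loop characteristic equation is s² + (7.3 + 6.4·0.35)s + 6.4·32.7 = 0.
That is s² + 9.54s + 209.3 = 0, so ω_n = 14.47 rad/s and ζ = 9.54/(2·14.47) = 0.3297.
%OS = 100·exp(−πζ/√(1−ζ²)) = 33.4%.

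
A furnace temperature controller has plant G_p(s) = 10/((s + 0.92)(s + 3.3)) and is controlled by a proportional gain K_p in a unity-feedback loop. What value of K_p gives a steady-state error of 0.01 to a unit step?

Steady-state error for a unit step on this type-0 loop is 1/(1 + K_p·G_p(0)).
G_p(0) = 3.294. Require 1/(1 + K_p·3.294) = 0.01, so 1 + 3.294·K_p = 100.
K_p = (100 − 1)/3.294 = 30.1.

K_p = 30.1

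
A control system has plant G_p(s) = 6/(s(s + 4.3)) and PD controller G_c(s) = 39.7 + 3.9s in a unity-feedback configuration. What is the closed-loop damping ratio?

Forward path: (39.7 + 3.9s)·6/(s(s+4.3)). The closed-loop characteristic equation is s² + (4.3 + 6·3.9)s + 6·39.7 = 0.
That is s² + 27.7s + 238.2 = 0, so ω_n = 15.43 rad/s and ζ = 27.7/(2·15.43) = 0.8974.

ζ = 0.897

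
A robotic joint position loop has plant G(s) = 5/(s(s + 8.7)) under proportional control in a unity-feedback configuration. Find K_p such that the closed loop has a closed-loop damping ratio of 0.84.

K_p = 5.36

Closed-loop characteristic equation: s² + 8.7s + K_p·5 = 0.
So ω_n = √(5K_p) and 2ζω_n = 8.7, giving ζ = 8.7/(2√(5K_p)).
Setting ζ = 0.84: √(5K_p) = 8.7/(2·0.84) = 5.179, so K_p = 26.82/5 = 5.36.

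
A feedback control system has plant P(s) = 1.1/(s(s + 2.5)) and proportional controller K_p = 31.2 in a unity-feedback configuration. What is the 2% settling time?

T_s ≈ 3.2 s

From 1 + K_pP(s) = 0: s² + 2.5s + 34.32 = 0 ⇒ ω_n = 5.858, ζ = 0.2134.
2% settling time T_s ≈ 4/(ζω_n) = 4/1.25 = 3.2 s.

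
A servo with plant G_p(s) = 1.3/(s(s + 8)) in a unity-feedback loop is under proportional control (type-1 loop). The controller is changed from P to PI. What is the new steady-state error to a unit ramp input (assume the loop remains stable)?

The integrator raises the loop to type 2, so K_v → ∞ and e_ss to a ramp is zero.

0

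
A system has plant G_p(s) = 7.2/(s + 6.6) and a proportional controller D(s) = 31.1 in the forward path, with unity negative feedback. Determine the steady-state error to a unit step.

The loop is type 0. Static position error constant K_pos = D(0)·G_p(0) = 31.1·1.091 = 33.93.
Steady-state error to a unit step: e_ss = 1/(1+K_pos) = 1/34.93 = 0.0286.

0.0286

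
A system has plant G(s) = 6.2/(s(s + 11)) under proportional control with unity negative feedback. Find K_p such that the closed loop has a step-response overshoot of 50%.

From %OS = 100·exp(−πζ/√(1−ζ²)) = 50%, ζ = −ln(0.5)/√(π²+ln²(0.5)) = 0.2155.
Characteristic equation s² + 11s + 6.2K_p = 0 gives ζ = 11/(2√(6.2K_p)).
Setting ζ = 0.2155: √(6.2K_p) = 11/(2·0.2155) = 25.53, so K_p = 651.7/6.2 = 105.

K_p = 105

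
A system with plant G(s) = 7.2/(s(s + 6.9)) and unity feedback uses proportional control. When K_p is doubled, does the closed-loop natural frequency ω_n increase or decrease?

increase

ω_n = √(7.2·K_p), which grows with K_p.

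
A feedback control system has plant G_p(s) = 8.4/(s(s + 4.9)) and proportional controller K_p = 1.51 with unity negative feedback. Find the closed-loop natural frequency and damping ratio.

1 + K_p·G_p(s) = 0 gives s² + 4.9s + 12.68 = 0.
Matching s² + 2ζω_n s + ω_n²: ω_n = √12.68 = 3.561 rad/s and 2ζω_n = 4.9, so ζ = 4.9/(2·3.561) = 0.688.

ω_n = 3.56 rad/s, ζ = 0.688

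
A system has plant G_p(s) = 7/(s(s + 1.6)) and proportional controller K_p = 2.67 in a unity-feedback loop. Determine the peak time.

T_p = 0.739 s

From 1 + K_pG_p(s) = 0: s² + 1.6s + 18.69 = 0 ⇒ ω_n = 4.323, ζ = 0.185.
Damped frequency ω_d = ω_n√(1−ζ²) = 4.249 rad/s, so peak time T_p = π/ω_d = 0.739 s.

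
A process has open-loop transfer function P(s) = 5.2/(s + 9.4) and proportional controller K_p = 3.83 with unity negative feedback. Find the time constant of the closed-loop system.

τ = 0.0341 s

Closed-loop transfer function: T(s) = K_p·P(s)/(1 + K_p·P(s)) = 19.92/(s + 9.4 + 19.92) = 19.92/(s + 29.32).
Time constant τ = 1/29.32 = 0.0341 s.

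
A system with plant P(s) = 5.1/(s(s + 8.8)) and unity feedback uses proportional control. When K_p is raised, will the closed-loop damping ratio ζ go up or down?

decrease

ζ = 8.8/(2√(5.1K_p)); increasing K_p raises the denominator, so ζ falls.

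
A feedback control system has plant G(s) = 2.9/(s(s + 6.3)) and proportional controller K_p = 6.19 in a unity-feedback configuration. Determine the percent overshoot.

From 1 + K_pG(s) = 0: s² + 6.3s + 17.95 = 0 ⇒ ω_n = 4.237, ζ = 0.7435.
%OS = 100·exp(−πζ/√(1−ζ²)) = 100·exp(−π·0.7435/√0.4472) = 3.04%.

3.04%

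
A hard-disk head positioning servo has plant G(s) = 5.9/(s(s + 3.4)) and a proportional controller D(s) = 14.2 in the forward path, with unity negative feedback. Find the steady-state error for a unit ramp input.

The loop has one pole at the origin (type 1). Velocity error constant K_v = lim_{s→0} s·D(s)G(s) = 14.2·5.9/3.4 = 24.64.
Steady-state error to a unit ramp: e_ss = 1/K_v = 0.0406.

0.0406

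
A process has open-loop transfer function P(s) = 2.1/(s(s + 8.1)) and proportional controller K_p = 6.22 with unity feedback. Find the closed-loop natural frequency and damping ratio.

The closed-loop denominator is s(s+8.1) + 6.22·2.1 = s² + 8.1s + 13.06.
Matching s² + 2ζω_n s + ω_n²: ω_n = √13.06 = 3.614 rad/s and 2ζω_n = 8.1, so ζ = 8.1/(2·3.614) = 1.12.

ω_n = 3.61 rad/s, ζ = 1.12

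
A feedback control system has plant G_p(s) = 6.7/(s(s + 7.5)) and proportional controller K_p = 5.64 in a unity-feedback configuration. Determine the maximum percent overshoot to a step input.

Closed-loop characteristic equation: s² + 7.5s + 37.79 = 0, so ω_n = 6.147 rad/s and ζ = 7.5/(2·6.147) = 0.61.
%OS = 100·exp(−πζ/√(1−ζ²)) = 100·exp(−π·0.61/√0.6279) = 8.9%.

8.9%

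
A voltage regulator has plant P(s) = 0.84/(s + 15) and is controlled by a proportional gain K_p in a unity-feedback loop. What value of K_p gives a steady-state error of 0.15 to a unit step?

K_p = 101

The loop is type 0, so e_ss(step) = 1/(1 + K_pos) with K_pos = K_p·P(0).
P(0) = 0.056. Require 1/(1 + K_p·0.056) = 0.15, so 1 + 0.056·K_p = 6.667.
K_p = (6.667 − 1)/0.056 = 101.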